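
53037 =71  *747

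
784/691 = 784/691  =  1.13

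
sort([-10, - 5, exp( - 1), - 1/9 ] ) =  [ - 10,  -  5,  -  1/9, exp ( - 1) ] 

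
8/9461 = 8/9461 = 0.00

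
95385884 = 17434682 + 77951202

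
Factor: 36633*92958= 2^1* 3^2*12211^1* 15493^1 = 3405330414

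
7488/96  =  78 = 78.00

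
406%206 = 200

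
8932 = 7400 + 1532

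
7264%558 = 10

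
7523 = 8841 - 1318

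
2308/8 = 288 + 1/2 = 288.50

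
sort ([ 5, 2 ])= [ 2, 5]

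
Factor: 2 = 2^1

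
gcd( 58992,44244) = 14748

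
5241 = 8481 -3240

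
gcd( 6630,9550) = 10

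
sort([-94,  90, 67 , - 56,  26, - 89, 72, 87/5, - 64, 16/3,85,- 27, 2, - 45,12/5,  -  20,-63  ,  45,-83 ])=[ - 94,-89, - 83,-64, - 63, - 56,-45, - 27, - 20, 2,12/5,16/3  ,  87/5  ,  26,45,67, 72 , 85,90] 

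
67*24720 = 1656240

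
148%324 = 148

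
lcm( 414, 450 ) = 10350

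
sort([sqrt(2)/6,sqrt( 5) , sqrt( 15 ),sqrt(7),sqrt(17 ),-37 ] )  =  [-37,sqrt(2)/6,sqrt( 5),sqrt( 7), sqrt( 15),sqrt( 17 ) ]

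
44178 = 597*74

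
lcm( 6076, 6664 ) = 206584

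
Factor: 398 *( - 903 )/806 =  - 179697/403 = - 3^1*7^1 *13^( - 1)*31^( - 1 )*43^1*199^1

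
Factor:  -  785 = -5^1*157^1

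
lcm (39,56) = 2184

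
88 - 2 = 86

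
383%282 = 101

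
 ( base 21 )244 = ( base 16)3CA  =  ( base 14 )4D4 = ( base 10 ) 970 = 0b1111001010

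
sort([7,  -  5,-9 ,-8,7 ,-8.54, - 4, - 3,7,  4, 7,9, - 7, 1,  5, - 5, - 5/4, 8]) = [ - 9, - 8.54, - 8,- 7 , - 5, - 5, - 4, - 3,-5/4, 1, 4, 5,7,7,  7, 7, 8,  9]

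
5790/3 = 1930 = 1930.00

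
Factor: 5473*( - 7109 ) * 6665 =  - 259318867405 = - 5^1*13^1*31^1 * 43^1*421^1*7109^1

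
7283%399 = 101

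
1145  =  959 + 186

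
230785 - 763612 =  - 532827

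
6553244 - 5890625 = 662619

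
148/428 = 37/107  =  0.35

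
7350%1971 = 1437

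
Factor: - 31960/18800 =  -  17/10 = - 2^ (-1 ) * 5^( - 1 ) * 17^1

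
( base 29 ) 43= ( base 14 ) 87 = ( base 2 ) 1110111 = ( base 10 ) 119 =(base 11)A9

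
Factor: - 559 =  - 13^1*43^1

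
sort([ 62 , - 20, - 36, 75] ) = [ - 36,-20,  62 , 75]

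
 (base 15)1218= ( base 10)3848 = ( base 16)F08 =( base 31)404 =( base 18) bfe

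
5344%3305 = 2039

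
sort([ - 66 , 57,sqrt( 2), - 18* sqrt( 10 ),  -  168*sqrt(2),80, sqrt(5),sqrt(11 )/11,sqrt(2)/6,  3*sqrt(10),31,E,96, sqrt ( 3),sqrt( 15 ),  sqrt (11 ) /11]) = [ - 168*sqrt(2),-66, - 18*sqrt(10),  sqrt( 2)/6, sqrt(11)/11 , sqrt(11)/11,  sqrt(2),  sqrt( 3 ) , sqrt(5) , E,sqrt(15) , 3 * sqrt(10) , 31 , 57, 80,  96]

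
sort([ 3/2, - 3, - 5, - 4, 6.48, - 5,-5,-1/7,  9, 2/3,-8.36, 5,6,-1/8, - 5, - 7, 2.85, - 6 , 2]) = [ - 8.36,- 7, - 6,-5,- 5,  -  5,-5, - 4 , -3, - 1/7, -1/8, 2/3,3/2,2, 2.85, 5, 6, 6.48, 9 ] 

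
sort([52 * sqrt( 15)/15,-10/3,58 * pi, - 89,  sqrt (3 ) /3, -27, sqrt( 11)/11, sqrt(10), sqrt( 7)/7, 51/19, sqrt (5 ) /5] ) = [-89, - 27, - 10/3,sqrt (11 ) /11 , sqrt( 7) /7, sqrt(5)/5, sqrt (3 )/3, 51/19,sqrt (10),52 * sqrt( 15)/15, 58*pi ] 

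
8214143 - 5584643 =2629500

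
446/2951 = 446/2951 =0.15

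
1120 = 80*14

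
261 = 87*3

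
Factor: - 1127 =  - 7^2*23^1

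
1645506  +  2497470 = 4142976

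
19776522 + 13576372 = 33352894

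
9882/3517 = 9882/3517 = 2.81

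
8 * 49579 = 396632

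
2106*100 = 210600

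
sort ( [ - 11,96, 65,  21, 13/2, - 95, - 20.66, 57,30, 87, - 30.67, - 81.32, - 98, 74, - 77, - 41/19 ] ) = [ - 98,-95,-81.32, - 77, -30.67, - 20.66, - 11, - 41/19, 13/2 , 21 , 30,57,65,74 , 87,96 ]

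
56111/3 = 56111/3= 18703.67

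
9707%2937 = 896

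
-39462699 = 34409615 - 73872314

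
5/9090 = 1/1818 = 0.00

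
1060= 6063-5003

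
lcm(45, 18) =90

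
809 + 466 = 1275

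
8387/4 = 2096 + 3/4 = 2096.75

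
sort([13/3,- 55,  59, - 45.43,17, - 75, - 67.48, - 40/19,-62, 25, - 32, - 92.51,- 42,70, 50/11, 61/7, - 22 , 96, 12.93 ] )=[ - 92.51, - 75, - 67.48 , - 62, - 55, - 45.43, - 42, - 32,-22,  -  40/19, 13/3 , 50/11,61/7,  12.93,17, 25,  59, 70,96]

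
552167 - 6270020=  - 5717853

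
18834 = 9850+8984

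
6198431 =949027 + 5249404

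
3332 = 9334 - 6002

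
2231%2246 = 2231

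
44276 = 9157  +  35119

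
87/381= 29/127 = 0.23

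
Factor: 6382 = 2^1*3191^1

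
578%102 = 68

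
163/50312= 163/50312 = 0.00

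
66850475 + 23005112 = 89855587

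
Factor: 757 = 757^1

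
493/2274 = 493/2274 = 0.22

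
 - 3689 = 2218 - 5907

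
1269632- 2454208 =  - 1184576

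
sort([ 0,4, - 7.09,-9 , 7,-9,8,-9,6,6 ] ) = [-9,-9 , - 9,-7.09,0,4,6, 6, 7, 8 ] 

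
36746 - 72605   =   - 35859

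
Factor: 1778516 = 2^2 * 37^1*  61^1*197^1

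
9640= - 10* (- 964 )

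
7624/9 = 847+1/9 = 847.11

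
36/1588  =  9/397 = 0.02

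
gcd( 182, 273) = 91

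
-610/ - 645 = 122/129 = 0.95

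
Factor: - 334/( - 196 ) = 2^( - 1 )*7^( - 2)*167^1  =  167/98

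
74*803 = 59422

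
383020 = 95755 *4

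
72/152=9/19 = 0.47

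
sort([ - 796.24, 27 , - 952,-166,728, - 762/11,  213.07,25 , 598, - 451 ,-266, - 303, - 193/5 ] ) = [ - 952, - 796.24, - 451, - 303,-266,-166, - 762/11, - 193/5,25,27, 213.07, 598, 728] 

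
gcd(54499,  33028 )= 1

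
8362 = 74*113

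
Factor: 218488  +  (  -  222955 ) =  - 4467=- 3^1*1489^1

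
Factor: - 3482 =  - 2^1*1741^1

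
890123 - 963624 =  - 73501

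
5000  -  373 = 4627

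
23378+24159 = 47537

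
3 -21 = - 18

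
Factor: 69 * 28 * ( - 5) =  - 2^2*3^1*5^1*7^1*23^1 = -9660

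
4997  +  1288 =6285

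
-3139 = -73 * 43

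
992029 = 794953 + 197076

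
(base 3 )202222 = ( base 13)347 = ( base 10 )566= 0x236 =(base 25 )mg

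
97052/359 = 270 + 122/359 = 270.34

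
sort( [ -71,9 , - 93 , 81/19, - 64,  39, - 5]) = [ - 93, - 71, - 64,-5,81/19,9, 39 ]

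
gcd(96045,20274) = 3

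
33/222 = 11/74=0.15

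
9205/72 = 127  +  61/72 = 127.85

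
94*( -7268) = - 683192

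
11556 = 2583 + 8973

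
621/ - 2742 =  - 1 + 707/914=- 0.23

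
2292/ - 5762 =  - 1 + 1735/2881 = -0.40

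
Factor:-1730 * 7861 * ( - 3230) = 2^2*5^2*7^1*17^1 * 19^1 * 173^1*1123^1 = 43926481900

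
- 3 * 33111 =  - 99333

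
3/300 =1/100 =0.01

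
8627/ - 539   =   - 17 + 536/539 = - 16.01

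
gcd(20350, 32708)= 74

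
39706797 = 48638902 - 8932105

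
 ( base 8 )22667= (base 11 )7288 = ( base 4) 2112313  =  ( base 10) 9655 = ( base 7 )40102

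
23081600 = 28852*800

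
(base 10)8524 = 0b10000101001100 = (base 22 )HDA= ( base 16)214c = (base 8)20514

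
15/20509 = 15/20509 =0.00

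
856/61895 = 856/61895 = 0.01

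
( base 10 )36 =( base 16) 24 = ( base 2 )100100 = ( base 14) 28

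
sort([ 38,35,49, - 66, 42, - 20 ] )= [ - 66, - 20, 35,38, 42,49]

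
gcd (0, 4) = 4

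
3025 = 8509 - 5484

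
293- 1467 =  - 1174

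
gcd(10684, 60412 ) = 4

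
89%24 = 17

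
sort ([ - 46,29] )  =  [ - 46,29] 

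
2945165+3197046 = 6142211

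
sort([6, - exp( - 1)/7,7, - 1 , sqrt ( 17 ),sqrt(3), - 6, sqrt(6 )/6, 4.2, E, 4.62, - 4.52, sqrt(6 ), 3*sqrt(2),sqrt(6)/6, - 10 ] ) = [ - 10, - 6, - 4.52, - 1 , - exp( - 1)/7,sqrt(6 )/6, sqrt(6 )/6, sqrt(3), sqrt(6 ), E, sqrt(17),4.2 , 3*sqrt(2 ), 4.62, 6,  7 ]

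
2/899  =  2/899= 0.00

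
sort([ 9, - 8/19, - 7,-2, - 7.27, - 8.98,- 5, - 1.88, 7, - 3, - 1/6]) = [-8.98, - 7.27, - 7, - 5 , - 3 , - 2, - 1.88, - 8/19, - 1/6,  7, 9 ]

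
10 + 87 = 97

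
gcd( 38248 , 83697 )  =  1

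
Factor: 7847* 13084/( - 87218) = -51335074/43609 = - 2^1*7^1*19^1*59^1*3271^1*43609^( - 1 ) 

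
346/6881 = 346/6881 = 0.05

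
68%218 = 68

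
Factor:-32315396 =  - 2^2*29^1 *278581^1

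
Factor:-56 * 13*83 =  - 2^3*7^1*13^1*83^1 = - 60424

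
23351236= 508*45967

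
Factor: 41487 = 3^1*13829^1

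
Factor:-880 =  - 2^4*5^1*11^1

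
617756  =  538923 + 78833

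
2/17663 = 2/17663= 0.00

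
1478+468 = 1946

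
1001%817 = 184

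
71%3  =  2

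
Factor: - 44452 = -2^2*11113^1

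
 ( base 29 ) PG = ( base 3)1000110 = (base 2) 1011100101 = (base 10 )741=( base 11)614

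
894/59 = 15 + 9/59 = 15.15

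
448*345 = 154560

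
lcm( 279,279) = 279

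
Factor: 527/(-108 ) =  - 2^(  -  2 )*3^( - 3) *17^1* 31^1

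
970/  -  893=-970/893 = - 1.09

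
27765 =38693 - 10928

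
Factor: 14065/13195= 97/91 =7^ ( - 1)*13^ ( - 1)*97^1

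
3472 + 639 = 4111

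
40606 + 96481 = 137087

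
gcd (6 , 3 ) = 3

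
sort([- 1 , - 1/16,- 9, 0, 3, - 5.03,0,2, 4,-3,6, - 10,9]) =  [ - 10 , - 9, - 5.03, - 3, - 1,- 1/16, 0, 0, 2,3, 4,  6, 9 ]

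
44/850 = 22/425 = 0.05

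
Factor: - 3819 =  - 3^1 * 19^1*67^1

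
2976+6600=9576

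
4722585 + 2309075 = 7031660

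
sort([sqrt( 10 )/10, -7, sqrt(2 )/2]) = [-7,sqrt (10 )/10,  sqrt (2) /2] 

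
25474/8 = 12737/4 = 3184.25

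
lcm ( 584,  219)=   1752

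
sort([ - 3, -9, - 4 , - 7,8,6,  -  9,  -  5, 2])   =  [-9, - 9, - 7, - 5,-4,- 3,  2,6, 8]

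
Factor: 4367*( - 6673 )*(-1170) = 34094959470  =  2^1*3^2*5^1*11^1 *13^1*397^1*6673^1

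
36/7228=9/1807 = 0.00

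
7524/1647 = 836/183 =4.57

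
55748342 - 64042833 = -8294491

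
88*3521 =309848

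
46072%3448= 1248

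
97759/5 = 19551 + 4/5 = 19551.80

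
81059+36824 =117883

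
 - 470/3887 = - 1 + 3417/3887 = -0.12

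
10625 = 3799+6826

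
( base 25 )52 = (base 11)106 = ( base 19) 6D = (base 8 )177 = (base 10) 127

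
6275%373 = 307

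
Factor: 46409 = 11^1*4219^1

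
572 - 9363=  - 8791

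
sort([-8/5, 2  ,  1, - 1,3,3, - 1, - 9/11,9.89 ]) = [ - 8/5, -1,  -  1, - 9/11,1, 2, 3, 3, 9.89 ]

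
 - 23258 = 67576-90834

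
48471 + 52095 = 100566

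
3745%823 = 453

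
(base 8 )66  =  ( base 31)1N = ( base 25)24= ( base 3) 2000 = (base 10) 54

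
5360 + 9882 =15242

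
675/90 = 7+1/2 =7.50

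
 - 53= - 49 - 4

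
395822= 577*686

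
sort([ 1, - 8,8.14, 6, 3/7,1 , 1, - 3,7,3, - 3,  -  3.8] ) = [ - 8, - 3.8, - 3, - 3, 3/7  ,  1, 1, 1 , 3, 6,7,8.14] 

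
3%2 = 1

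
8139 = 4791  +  3348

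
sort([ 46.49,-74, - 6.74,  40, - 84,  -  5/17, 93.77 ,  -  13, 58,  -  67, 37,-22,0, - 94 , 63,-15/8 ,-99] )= [  -  99, - 94,-84, - 74, - 67, - 22, - 13,  -  6.74,-15/8, - 5/17, 0,37, 40,  46.49, 58, 63, 93.77]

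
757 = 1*757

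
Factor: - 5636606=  - 2^1 * 31^1*229^1*397^1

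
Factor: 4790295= 3^2*5^1*106451^1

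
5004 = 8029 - 3025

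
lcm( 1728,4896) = 29376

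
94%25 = 19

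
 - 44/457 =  - 1 + 413/457 = -0.10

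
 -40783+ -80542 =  -121325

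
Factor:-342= -2^1*3^2*19^1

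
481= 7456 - 6975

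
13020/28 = 465= 465.00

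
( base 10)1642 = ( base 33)1GP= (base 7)4534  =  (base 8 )3152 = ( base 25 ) 2fh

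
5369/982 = 5 + 459/982 = 5.47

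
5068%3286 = 1782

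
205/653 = 205/653 = 0.31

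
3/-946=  - 1 + 943/946 = - 0.00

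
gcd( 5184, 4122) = 18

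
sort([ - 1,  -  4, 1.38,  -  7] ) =[ -7, - 4, - 1, 1.38 ] 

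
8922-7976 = 946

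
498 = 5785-5287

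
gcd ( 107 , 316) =1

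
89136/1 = 89136 = 89136.00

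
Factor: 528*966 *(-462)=-235642176 = - 2^6*3^3*7^2*11^2*23^1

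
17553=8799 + 8754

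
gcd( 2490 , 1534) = 2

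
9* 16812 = 151308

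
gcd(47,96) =1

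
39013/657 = 59 + 250/657 = 59.38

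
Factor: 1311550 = 2^1*5^2*17^1*1543^1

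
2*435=870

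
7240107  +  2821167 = 10061274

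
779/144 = 5 + 59/144= 5.41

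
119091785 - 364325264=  - 245233479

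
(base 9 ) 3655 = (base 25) 48n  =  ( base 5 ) 41343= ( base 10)2723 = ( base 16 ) AA3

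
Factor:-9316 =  - 2^2*17^1*137^1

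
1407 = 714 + 693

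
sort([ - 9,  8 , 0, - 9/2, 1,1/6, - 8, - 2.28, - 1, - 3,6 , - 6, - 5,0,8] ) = [ - 9, - 8,  -  6, - 5,-9/2,-3, - 2.28  ,-1,  0, 0, 1/6,  1,  6, 8, 8] 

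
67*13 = 871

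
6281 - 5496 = 785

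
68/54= 34/27= 1.26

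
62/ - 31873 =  - 62/31873 =- 0.00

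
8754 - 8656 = 98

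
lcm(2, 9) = 18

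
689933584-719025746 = -29092162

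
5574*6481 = 36125094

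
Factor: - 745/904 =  - 2^( - 3 )*5^1*113^(-1)*149^1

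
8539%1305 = 709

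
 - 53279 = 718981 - 772260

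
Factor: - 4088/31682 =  - 2^2* 31^( - 1)  =  - 4/31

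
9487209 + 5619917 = 15107126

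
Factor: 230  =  2^1 * 5^1 * 23^1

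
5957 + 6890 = 12847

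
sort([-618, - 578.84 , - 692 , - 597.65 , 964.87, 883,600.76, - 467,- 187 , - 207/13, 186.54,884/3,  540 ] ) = [ - 692, - 618, - 597.65, - 578.84, - 467, - 187, - 207/13,186.54,884/3, 540, 600.76, 883, 964.87 ] 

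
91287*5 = 456435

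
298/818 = 149/409  =  0.36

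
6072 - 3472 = 2600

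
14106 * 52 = 733512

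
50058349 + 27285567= 77343916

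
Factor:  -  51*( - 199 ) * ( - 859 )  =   - 3^1*17^1* 199^1*859^1 = - 8717991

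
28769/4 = 7192 + 1/4 =7192.25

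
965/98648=965/98648 = 0.01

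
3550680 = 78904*45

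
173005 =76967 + 96038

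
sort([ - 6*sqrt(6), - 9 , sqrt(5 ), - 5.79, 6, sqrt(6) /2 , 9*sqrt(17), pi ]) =[ - 6*sqrt( 6), - 9,  -  5.79,sqrt ( 6 )/2 , sqrt (5), pi,6, 9 * sqrt( 17) ]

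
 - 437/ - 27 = 437/27=   16.19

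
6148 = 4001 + 2147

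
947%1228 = 947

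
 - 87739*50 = -4386950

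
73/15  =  4  +  13/15=4.87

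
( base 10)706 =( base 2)1011000010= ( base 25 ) 136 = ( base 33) LD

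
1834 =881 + 953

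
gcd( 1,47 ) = 1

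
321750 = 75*4290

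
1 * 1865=1865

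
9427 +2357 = 11784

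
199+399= 598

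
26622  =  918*29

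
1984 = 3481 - 1497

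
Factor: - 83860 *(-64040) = 5370394400  =  2^5*5^2*7^1* 599^1* 1601^1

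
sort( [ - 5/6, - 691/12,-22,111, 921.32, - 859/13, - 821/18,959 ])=[ - 859/13, - 691/12,-821/18, - 22, - 5/6, 111 , 921.32,959]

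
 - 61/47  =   - 61/47 = - 1.30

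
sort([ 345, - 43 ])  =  [ - 43,  345]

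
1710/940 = 171/94 = 1.82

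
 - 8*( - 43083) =344664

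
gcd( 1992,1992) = 1992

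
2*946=1892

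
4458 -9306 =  - 4848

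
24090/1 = 24090 = 24090.00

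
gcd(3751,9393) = 31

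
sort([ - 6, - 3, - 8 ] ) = [-8, - 6, - 3]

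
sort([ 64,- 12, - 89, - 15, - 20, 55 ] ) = [ - 89, - 20, - 15,-12, 55,64]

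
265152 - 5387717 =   -  5122565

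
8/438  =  4/219 = 0.02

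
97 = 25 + 72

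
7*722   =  5054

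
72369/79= 916 + 5/79 = 916.06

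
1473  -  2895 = -1422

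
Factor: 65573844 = 2^2*3^1*7^1*661^1*1181^1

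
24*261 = 6264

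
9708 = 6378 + 3330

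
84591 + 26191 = 110782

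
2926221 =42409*69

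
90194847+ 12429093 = 102623940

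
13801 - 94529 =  - 80728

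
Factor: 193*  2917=193^1*2917^1 = 562981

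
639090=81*7890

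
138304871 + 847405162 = 985710033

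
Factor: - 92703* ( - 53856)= 4992612768 = 2^5 * 3^3 * 11^1 *13^1*17^1*2377^1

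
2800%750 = 550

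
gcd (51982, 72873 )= 1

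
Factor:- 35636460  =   - 2^2 * 3^1*5^1*109^1 * 5449^1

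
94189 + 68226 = 162415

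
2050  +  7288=9338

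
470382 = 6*78397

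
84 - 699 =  - 615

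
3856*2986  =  11514016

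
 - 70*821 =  - 57470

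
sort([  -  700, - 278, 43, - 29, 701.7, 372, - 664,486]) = [-700, - 664, - 278, - 29, 43, 372, 486,701.7]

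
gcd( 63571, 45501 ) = 1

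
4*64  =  256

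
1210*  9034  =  10931140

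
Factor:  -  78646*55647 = - 2^1 *3^5*229^1*39323^1 = -4376413962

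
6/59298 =1/9883 = 0.00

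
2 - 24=-22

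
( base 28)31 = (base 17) 50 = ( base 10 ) 85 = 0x55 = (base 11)78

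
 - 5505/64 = - 87  +  63/64 = - 86.02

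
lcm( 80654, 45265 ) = 4435970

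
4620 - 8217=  - 3597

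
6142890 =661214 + 5481676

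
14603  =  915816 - 901213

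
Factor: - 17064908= -2^2*7^1*609461^1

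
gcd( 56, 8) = 8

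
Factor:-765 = -3^2*5^1*17^1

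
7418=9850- 2432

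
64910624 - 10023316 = 54887308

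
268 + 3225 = 3493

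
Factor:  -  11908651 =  - 2143^1*5557^1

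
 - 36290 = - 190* 191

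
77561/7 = 11080 + 1/7=11080.14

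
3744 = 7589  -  3845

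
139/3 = 139/3 = 46.33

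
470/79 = 470/79 =5.95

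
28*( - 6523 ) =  - 182644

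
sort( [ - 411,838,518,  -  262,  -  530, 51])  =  [ - 530, - 411, - 262 , 51,  518, 838] 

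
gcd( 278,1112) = 278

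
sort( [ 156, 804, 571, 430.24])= [156, 430.24, 571 , 804 ]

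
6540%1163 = 725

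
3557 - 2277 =1280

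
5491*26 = 142766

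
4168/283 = 14  +  206/283= 14.73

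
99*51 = 5049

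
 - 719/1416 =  - 1 + 697/1416 =-  0.51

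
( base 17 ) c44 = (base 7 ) 13215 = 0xdd4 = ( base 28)4ec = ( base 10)3540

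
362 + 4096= 4458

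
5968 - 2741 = 3227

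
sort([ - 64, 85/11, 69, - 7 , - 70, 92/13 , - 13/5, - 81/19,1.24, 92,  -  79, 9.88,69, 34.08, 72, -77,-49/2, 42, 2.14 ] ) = [- 79, - 77, - 70,- 64,- 49/2, - 7,-81/19, - 13/5, 1.24, 2.14,92/13 , 85/11, 9.88 , 34.08, 42, 69,69, 72, 92]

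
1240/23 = 1240/23 = 53.91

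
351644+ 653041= 1004685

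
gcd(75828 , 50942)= 2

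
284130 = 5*56826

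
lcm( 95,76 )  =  380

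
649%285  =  79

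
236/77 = 236/77 = 3.06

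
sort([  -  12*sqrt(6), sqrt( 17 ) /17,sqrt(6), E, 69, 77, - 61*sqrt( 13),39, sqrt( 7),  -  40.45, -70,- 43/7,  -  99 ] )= [-61 * sqrt (13),  -  99,-70,-40.45,-12*sqrt( 6 ),-43/7 , sqrt ( 17)/17, sqrt(6 ),sqrt(7), E, 39, 69, 77]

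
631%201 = 28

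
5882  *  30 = 176460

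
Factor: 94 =2^1*47^1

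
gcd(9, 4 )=1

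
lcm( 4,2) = 4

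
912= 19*48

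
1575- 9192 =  - 7617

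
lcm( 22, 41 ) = 902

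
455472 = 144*3163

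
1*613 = 613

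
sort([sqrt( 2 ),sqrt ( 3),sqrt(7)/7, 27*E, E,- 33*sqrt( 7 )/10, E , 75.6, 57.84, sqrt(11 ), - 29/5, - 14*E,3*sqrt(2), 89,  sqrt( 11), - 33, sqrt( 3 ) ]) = [ - 14*E, - 33, -33*sqrt (7 ) /10, - 29/5,sqrt(7) /7,sqrt(2),sqrt(3 ),sqrt( 3), E, E, sqrt(11),sqrt(11 ), 3*sqrt(2), 57.84, 27 * E, 75.6,  89 ] 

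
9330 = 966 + 8364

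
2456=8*307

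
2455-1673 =782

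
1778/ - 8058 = - 1 + 3140/4029= - 0.22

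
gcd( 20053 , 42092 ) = 1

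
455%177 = 101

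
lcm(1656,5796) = 11592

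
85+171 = 256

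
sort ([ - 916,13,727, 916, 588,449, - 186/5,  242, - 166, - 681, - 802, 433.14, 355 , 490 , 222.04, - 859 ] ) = [-916, - 859 , - 802, - 681,-166, - 186/5,  13,222.04,  242,355 , 433.14,449 , 490,588  ,  727, 916 ] 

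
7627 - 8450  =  -823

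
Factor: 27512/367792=2^(-1)*19^1*127^( - 1) = 19/254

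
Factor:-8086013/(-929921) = 13^1*37^( - 1)*41^( - 1 )*613^(-1)*661^1* 941^1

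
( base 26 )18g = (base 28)144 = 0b1110000100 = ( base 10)900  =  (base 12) 630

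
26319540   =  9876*2665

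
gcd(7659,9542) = 1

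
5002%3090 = 1912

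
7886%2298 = 992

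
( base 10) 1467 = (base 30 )1ir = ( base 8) 2673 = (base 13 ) 88B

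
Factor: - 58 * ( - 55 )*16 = 2^5*5^1*11^1*29^1 =51040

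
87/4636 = 87/4636 = 0.02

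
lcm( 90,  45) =90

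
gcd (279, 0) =279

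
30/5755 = 6/1151= 0.01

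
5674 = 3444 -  - 2230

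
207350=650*319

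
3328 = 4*832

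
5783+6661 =12444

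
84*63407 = 5326188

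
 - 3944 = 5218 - 9162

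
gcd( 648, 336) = 24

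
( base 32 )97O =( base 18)1B3E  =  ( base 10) 9464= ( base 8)22370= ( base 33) 8MQ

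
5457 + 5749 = 11206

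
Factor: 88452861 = 3^1*7^1*313^1 * 13457^1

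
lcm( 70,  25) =350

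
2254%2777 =2254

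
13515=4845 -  - 8670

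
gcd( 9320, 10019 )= 233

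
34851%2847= 687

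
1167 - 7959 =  - 6792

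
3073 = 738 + 2335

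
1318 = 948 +370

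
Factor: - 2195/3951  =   - 3^( - 2)*5^1 = - 5/9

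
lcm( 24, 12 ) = 24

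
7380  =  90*82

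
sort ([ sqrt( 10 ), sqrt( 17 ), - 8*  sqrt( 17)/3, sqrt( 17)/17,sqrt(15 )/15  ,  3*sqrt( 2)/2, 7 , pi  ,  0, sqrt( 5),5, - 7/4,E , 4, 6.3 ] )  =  [-8* sqrt( 17)/3,-7/4,  0,sqrt(17) /17,  sqrt( 15)/15, 3*sqrt( 2 ) /2, sqrt ( 5), E,pi, sqrt( 10),4,  sqrt( 17),5,6.3, 7 ]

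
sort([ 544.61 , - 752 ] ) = [ - 752, 544.61] 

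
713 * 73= 52049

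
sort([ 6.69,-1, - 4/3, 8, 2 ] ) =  [ - 4/3,-1,2,  6.69,8] 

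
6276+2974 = 9250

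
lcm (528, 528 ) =528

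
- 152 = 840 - 992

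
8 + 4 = 12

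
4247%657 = 305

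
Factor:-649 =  - 11^1*59^1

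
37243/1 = 37243 =37243.00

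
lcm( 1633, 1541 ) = 109411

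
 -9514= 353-9867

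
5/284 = 5/284 = 0.02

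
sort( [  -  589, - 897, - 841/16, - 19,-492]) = [-897, - 589, - 492, - 841/16, - 19 ] 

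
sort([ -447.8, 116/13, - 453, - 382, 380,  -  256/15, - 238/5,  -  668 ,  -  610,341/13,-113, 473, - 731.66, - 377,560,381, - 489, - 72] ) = [ - 731.66,-668, - 610, - 489, - 453, - 447.8,- 382, - 377,-113, - 72, - 238/5 , - 256/15, 116/13, 341/13, 380,381,473,560] 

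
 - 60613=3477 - 64090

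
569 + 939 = 1508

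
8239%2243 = 1510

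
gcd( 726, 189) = 3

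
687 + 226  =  913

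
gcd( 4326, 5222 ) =14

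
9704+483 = 10187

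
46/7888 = 23/3944=   0.01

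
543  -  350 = 193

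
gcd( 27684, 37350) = 18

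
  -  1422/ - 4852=711/2426 = 0.29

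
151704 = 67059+84645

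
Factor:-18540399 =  - 3^1 *6180133^1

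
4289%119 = 5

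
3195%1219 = 757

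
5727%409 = 1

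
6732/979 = 612/89=6.88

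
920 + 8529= 9449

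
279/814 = 279/814 = 0.34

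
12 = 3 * 4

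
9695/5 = 1939 = 1939.00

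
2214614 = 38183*58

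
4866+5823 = 10689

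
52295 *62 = 3242290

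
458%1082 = 458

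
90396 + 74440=164836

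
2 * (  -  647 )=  - 1294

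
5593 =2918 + 2675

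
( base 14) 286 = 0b111111110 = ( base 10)510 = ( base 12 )366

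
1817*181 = 328877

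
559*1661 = 928499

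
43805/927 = 47 + 236/927 =47.25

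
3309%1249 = 811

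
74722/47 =74722/47 = 1589.83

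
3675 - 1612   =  2063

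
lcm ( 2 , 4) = 4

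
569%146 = 131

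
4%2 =0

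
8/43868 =2/10967 = 0.00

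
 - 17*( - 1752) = 29784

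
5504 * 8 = 44032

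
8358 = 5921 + 2437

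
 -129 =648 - 777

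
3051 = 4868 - 1817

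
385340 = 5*77068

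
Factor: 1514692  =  2^2*107^1*3539^1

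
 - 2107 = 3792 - 5899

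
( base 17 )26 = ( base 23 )1H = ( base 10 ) 40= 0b101000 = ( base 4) 220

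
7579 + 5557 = 13136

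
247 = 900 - 653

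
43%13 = 4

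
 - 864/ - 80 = 10 + 4/5 = 10.80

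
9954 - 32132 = -22178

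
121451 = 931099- 809648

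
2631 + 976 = 3607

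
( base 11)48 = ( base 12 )44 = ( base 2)110100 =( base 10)52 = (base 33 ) 1j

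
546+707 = 1253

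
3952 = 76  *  52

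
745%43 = 14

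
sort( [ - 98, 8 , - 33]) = [ - 98, - 33, 8 ]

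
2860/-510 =  -  6+20/51 = - 5.61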